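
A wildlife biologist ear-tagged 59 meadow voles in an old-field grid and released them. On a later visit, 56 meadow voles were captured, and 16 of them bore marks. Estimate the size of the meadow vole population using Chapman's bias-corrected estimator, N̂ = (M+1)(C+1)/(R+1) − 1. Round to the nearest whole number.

N̂ = (59+1)(56+1)/(16+1) − 1 = 60·57/17 − 1
= 3420/17 − 1 ≈ 201.2 − 1 ≈ 200.2 → 200

N ≈ 200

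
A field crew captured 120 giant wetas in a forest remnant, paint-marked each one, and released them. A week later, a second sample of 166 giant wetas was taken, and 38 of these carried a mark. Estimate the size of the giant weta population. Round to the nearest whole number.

The marked fraction in the recapture sample should equal the marked fraction in the population: 38/166 = 120/N.
N = (120 × 166) / 38 = 19920 / 38 ≈ 524.2 → 524

N ≈ 524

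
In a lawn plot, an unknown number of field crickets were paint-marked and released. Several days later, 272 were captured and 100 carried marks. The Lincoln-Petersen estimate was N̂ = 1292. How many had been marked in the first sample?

M = 475

From N = M·C/R: M = N·R / C = 1292·100 / 272 = 129200 / 272 = 475.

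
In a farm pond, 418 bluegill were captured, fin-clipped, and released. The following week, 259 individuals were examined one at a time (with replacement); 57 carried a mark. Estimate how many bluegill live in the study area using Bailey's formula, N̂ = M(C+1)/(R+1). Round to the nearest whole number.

N̂ = 418·(259+1)/(57+1) = 418·260/58 = 108680/58 ≈ 1873.8 → 1874

N ≈ 1874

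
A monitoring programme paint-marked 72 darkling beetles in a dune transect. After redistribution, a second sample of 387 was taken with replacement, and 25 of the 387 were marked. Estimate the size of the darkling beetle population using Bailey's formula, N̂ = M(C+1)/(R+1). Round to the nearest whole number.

N ≈ 1074

N̂ = 72·(387+1)/(25+1) = 72·388/26 = 27936/26 ≈ 1074.46 → 1074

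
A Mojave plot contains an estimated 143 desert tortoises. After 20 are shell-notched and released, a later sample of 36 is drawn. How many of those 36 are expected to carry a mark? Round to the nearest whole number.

expected recaptures ≈ 5

The marked fraction of the population is 20/143, so in a sample of 36 expect C·(M/N) marked.
E[R] = 20 × 36 / 143 = 720 / 143 ≈ 5.0 → 5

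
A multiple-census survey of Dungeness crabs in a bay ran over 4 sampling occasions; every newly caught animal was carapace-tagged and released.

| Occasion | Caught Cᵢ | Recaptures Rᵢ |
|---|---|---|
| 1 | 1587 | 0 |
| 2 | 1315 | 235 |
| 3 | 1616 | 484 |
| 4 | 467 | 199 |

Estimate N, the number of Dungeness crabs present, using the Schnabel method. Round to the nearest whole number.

Marked at large before each occasion: Mᵢ = Σⱼ<ᵢ (Cⱼ − Rⱼ) → M1=0, M2=1587, M3=2667, M4=3799
Σ MᵢCᵢ = 0·1587 + 1587·1315 + 2667·1616 + 3799·467 = 0 + 2086905 + 4309872 + 1774133 = 8170910
Σ Rᵢ = 0 + 235 + 484 + 199 = 918
N̂ = 8170910 / 918 ≈ 8900.8 → 8901

N ≈ 8901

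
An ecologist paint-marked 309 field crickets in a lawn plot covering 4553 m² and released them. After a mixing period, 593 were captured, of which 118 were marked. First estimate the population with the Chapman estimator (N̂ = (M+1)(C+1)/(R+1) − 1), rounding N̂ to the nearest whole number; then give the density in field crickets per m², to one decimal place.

N̂ = 310·594/119 − 1 = 184140/119 − 1 ≈ 1546.4 → 1546
Density = N̂ / area = 1546 / 4553 ≈ 0.34 → 0.3 per m²

density ≈ 0.3 field crickets per m²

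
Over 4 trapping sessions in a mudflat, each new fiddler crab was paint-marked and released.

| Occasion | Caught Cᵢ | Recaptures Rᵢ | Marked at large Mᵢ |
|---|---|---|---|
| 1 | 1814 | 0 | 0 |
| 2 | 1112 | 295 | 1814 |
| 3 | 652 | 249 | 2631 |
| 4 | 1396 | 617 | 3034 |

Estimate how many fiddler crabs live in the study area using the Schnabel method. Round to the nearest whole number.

Σ MᵢCᵢ = 0·1814 + 1814·1112 + 2631·652 + 3034·1396 = 0 + 2017168 + 1715412 + 4235464 = 7968044
Σ Rᵢ = 0 + 295 + 249 + 617 = 1161
N̂ = 7968044 / 1161 ≈ 6863.1 → 6863

N ≈ 6863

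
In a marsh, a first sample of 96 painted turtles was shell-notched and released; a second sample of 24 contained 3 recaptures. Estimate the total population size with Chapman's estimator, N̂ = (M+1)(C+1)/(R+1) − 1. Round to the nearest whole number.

N ≈ 605

N̂ = (96+1)(24+1)/(3+1) − 1 = 97·25/4 − 1
= 2425/4 − 1 ≈ 606.2 − 1 ≈ 605.2 → 605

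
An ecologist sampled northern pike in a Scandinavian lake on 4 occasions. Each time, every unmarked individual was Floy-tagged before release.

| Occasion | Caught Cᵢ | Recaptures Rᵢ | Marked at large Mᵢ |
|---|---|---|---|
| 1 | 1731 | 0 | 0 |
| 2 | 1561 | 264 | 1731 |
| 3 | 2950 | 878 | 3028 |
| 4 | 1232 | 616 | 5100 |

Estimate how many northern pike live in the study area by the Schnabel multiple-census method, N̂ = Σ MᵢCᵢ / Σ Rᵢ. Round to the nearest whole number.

N ≈ 10,192

Σ MᵢCᵢ = 0·1731 + 1731·1561 + 3028·2950 + 5100·1232 = 0 + 2702091 + 8932600 + 6283200 = 17917891
Σ Rᵢ = 0 + 264 + 878 + 616 = 1758
N̂ = 17917891 / 1758 ≈ 10192.2 → 10192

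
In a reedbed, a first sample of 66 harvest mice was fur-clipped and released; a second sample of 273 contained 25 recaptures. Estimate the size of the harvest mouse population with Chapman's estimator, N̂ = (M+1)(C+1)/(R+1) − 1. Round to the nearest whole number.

N̂ = (66+1)(273+1)/(25+1) − 1 = 67·274/26 − 1
= 18358/26 − 1 ≈ 706.1 − 1 ≈ 705.1 → 705

N ≈ 705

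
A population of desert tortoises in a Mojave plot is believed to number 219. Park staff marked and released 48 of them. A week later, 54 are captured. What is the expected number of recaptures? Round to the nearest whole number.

Expected recaptures E[R] = M·C / N.
E[R] = 48 × 54 / 219 = 2592 / 219 ≈ 11.8 → 12

expected recaptures ≈ 12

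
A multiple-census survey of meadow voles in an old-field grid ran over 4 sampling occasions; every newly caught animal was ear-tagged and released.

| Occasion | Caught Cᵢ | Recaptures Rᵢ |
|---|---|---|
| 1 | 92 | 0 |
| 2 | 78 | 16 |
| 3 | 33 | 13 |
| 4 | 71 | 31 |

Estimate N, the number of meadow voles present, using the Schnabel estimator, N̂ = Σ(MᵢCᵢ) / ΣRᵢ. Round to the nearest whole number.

N ≈ 410

Marked at large before each occasion: Mᵢ = Σⱼ<ᵢ (Cⱼ − Rⱼ) → M1=0, M2=92, M3=154, M4=174
Σ MᵢCᵢ = 0·92 + 92·78 + 154·33 + 174·71 = 0 + 7176 + 5082 + 12354 = 24612
Σ Rᵢ = 0 + 16 + 13 + 31 = 60
N̂ = 24612 / 60 ≈ 410.2 → 410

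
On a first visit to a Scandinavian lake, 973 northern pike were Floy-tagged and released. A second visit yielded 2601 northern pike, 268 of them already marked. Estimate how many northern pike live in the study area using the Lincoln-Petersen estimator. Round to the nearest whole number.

N ≈ 9443

N = (973 × 2601) / 268 = 2530773 / 268 ≈ 9443.2 → 9443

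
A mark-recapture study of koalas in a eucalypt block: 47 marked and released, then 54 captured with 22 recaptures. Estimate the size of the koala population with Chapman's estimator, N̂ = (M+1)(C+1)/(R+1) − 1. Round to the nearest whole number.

N ≈ 114

N̂ = (47+1)(54+1)/(22+1) − 1 = 48·55/23 − 1
= 2640/23 − 1 ≈ 114.8 − 1 ≈ 113.8 → 114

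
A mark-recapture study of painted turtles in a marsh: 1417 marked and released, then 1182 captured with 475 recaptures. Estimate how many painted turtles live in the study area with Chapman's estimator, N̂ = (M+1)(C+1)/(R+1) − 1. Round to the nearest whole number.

N̂ = (1417+1)(1182+1)/(475+1) − 1 = 1418·1183/476 − 1
= 1677494/476 − 1 ≈ 3524.1 − 1 ≈ 3523.1 → 3523

N ≈ 3523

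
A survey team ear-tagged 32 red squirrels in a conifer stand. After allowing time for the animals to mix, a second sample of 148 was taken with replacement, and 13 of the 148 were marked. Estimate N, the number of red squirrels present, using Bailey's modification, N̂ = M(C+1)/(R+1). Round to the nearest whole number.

N̂ = 32·(148+1)/(13+1) = 32·149/14 = 4768/14 ≈ 340.6 → 341

N ≈ 341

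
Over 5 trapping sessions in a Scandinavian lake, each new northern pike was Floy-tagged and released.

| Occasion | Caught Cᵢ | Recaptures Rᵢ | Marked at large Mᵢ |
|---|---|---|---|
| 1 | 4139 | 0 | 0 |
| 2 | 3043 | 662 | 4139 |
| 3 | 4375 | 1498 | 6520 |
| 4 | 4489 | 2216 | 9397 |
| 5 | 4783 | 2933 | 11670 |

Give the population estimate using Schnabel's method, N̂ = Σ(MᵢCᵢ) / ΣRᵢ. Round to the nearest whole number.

N ≈ 19,034

Σ MᵢCᵢ = 0·4139 + 4139·3043 + 6520·4375 + 9397·4489 + 11670·4783 = 0 + 12594977 + 28525000 + 42183133 + 55817610 = 139120720
Σ Rᵢ = 0 + 662 + 1498 + 2216 + 2933 = 7309
N̂ = 139120720 / 7309 ≈ 19034.2 → 19034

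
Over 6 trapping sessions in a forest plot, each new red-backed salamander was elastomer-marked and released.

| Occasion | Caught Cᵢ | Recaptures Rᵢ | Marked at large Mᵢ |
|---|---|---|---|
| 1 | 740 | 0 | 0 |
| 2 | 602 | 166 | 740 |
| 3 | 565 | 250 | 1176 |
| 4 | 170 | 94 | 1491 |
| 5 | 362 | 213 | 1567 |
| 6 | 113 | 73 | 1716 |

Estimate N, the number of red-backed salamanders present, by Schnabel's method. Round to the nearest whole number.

N ≈ 2669

Σ MᵢCᵢ = 0·740 + 740·602 + 1176·565 + 1491·170 + 1567·362 + 1716·113 = 0 + 445480 + 664440 + 253470 + 567254 + 193908 = 2124552
Σ Rᵢ = 0 + 166 + 250 + 94 + 213 + 73 = 796
N̂ = 2124552 / 796 ≈ 2669.0 → 2669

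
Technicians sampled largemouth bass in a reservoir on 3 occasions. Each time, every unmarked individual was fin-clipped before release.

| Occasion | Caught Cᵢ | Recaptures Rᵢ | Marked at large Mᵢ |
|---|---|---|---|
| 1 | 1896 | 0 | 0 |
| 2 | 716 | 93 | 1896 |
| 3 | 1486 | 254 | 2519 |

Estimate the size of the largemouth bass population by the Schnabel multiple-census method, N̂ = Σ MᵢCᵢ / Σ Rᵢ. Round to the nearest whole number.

Σ MᵢCᵢ = 0·1896 + 1896·716 + 2519·1486 = 0 + 1357536 + 3743234 = 5100770
Σ Rᵢ = 0 + 93 + 254 = 347
N̂ = 5100770 / 347 ≈ 14699.6 → 14700

N ≈ 14,700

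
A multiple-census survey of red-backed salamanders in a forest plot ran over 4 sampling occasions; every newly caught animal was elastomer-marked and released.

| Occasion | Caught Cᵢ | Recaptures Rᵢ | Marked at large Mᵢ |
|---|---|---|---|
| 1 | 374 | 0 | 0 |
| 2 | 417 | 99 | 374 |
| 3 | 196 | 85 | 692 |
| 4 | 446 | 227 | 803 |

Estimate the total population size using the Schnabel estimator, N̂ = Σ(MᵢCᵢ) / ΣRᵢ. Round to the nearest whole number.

N ≈ 1581

Σ MᵢCᵢ = 0·374 + 374·417 + 692·196 + 803·446 = 0 + 155958 + 135632 + 358138 = 649728
Σ Rᵢ = 0 + 99 + 85 + 227 = 411
N̂ = 649728 / 411 ≈ 1580.8 → 1581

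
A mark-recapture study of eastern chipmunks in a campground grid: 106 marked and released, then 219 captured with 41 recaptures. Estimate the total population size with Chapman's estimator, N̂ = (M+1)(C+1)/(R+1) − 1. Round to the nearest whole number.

N ≈ 559

N̂ = (106+1)(219+1)/(41+1) − 1 = 107·220/42 − 1
= 23540/42 − 1 ≈ 560.48 − 1 ≈ 559.48 → 559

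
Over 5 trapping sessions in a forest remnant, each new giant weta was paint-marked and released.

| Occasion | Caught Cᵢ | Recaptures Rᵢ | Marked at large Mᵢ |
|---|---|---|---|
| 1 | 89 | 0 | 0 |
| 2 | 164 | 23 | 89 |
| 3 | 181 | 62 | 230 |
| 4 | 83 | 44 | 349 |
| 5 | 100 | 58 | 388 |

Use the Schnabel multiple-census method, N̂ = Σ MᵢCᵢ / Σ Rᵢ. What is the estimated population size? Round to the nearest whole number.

N ≈ 663

Σ MᵢCᵢ = 0·89 + 89·164 + 230·181 + 349·83 + 388·100 = 0 + 14596 + 41630 + 28967 + 38800 = 123993
Σ Rᵢ = 0 + 23 + 62 + 44 + 58 = 187
N̂ = 123993 / 187 ≈ 663.1 → 663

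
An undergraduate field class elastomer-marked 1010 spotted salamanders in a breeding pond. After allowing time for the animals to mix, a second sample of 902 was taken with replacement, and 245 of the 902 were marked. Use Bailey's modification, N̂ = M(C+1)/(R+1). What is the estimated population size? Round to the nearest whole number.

N ≈ 3707

N̂ = 1010·(902+1)/(245+1) = 1010·903/246 = 912030/246 ≈ 3707.4 → 3707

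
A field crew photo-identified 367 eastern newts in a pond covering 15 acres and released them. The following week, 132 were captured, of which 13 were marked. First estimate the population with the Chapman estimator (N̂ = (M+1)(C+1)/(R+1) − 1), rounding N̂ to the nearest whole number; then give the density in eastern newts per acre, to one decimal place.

density ≈ 233.0 eastern newts per acre

N̂ = 368·133/14 − 1 = 48944/14 − 1 = 3495
Density = N̂ / area = 3495 / 15 = 233.0 per acre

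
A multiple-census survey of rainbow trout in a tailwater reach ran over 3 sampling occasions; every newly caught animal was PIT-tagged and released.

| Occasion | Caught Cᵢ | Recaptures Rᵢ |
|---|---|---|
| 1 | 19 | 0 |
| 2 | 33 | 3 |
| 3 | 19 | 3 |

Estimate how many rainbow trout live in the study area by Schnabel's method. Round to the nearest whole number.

Marked at large before each occasion: Mᵢ = Σⱼ<ᵢ (Cⱼ − Rⱼ) → M1=0, M2=19, M3=49
Σ MᵢCᵢ = 0·19 + 19·33 + 49·19 = 0 + 627 + 931 = 1558
Σ Rᵢ = 0 + 3 + 3 = 6
N̂ = 1558 / 6 ≈ 259.7 → 260

N ≈ 260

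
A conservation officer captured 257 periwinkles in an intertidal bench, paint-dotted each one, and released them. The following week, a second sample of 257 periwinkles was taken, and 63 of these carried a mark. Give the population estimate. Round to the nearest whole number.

N ≈ 1048

N = (257 × 257) / 63 = 66049 / 63 ≈ 1048.4 → 1048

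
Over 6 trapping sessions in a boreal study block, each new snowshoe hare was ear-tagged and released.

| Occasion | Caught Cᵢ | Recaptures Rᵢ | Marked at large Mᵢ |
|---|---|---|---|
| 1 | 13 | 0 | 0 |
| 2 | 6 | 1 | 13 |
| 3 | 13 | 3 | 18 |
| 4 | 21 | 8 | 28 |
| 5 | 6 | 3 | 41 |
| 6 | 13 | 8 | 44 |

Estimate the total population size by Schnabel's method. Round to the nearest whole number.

N ≈ 75

Σ MᵢCᵢ = 0·13 + 13·6 + 18·13 + 28·21 + 41·6 + 44·13 = 0 + 78 + 234 + 588 + 246 + 572 = 1718
Σ Rᵢ = 0 + 1 + 3 + 8 + 3 + 8 = 23
N̂ = 1718 / 23 ≈ 74.7 → 75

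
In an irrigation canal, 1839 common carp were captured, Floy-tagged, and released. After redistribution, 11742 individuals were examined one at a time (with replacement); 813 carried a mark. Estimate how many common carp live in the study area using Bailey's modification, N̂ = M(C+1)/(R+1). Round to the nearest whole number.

N ≈ 26,530

N̂ = 1839·(11742+1)/(813+1) = 1839·11743/814 = 21595377/814 ≈ 26529.9 → 26530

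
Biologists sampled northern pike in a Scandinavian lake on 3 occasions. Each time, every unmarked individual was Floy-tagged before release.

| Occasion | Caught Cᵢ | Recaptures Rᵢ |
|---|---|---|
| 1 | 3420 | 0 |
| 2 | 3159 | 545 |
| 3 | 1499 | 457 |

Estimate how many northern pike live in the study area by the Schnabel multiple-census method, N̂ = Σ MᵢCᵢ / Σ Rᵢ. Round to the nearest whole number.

Marked at large before each occasion: Mᵢ = Σⱼ<ᵢ (Cⱼ − Rⱼ) → M1=0, M2=3420, M3=6034
Σ MᵢCᵢ = 0·3420 + 3420·3159 + 6034·1499 = 0 + 10803780 + 9044966 = 19848746
Σ Rᵢ = 0 + 545 + 457 = 1002
N̂ = 19848746 / 1002 ≈ 19809.1 → 19809

N ≈ 19,809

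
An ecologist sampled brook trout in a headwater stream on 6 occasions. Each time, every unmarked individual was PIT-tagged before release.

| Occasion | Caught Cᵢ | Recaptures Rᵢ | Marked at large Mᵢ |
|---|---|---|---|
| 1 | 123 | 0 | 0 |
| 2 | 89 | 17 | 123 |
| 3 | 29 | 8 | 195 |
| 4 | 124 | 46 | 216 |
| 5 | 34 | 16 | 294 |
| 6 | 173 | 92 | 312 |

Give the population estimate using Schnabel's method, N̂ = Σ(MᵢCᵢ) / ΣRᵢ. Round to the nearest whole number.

N ≈ 600

Σ MᵢCᵢ = 0·123 + 123·89 + 195·29 + 216·124 + 294·34 + 312·173 = 0 + 10947 + 5655 + 26784 + 9996 + 53976 = 107358
Σ Rᵢ = 0 + 17 + 8 + 46 + 16 + 92 = 179
N̂ = 107358 / 179 ≈ 599.8 → 600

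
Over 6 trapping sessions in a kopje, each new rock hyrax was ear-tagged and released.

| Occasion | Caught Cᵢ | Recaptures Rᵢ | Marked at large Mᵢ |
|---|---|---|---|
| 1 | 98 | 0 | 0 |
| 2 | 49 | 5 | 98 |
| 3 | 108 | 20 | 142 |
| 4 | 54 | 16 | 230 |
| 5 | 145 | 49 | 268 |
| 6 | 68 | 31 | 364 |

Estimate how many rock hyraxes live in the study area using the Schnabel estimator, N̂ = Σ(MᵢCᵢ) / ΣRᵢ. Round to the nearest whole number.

N ≈ 795

Σ MᵢCᵢ = 0·98 + 98·49 + 142·108 + 230·54 + 268·145 + 364·68 = 0 + 4802 + 15336 + 12420 + 38860 + 24752 = 96170
Σ Rᵢ = 0 + 5 + 20 + 16 + 49 + 31 = 121
N̂ = 96170 / 121 ≈ 794.8 → 795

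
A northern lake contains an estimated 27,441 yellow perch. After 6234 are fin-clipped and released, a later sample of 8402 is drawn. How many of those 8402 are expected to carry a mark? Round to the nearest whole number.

Expected recaptures E[R] = M·C / N.
E[R] = 6234 × 8402 / 27441 = 52378068 / 27441 ≈ 1908.8 → 1909

expected recaptures ≈ 1909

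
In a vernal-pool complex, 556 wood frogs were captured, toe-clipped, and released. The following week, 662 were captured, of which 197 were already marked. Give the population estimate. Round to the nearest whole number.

Lincoln-Petersen assumes M/N = R/C, so N = M·C / R.
N = (556 × 662) / 197 = 368072 / 197 ≈ 1868.4 → 1868

N ≈ 1868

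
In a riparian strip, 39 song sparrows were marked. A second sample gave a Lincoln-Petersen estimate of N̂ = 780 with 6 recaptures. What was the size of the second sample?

From N = M·C/R: C = N·R / M = 780·6 / 39 = 4680 / 39 = 120.

C = 120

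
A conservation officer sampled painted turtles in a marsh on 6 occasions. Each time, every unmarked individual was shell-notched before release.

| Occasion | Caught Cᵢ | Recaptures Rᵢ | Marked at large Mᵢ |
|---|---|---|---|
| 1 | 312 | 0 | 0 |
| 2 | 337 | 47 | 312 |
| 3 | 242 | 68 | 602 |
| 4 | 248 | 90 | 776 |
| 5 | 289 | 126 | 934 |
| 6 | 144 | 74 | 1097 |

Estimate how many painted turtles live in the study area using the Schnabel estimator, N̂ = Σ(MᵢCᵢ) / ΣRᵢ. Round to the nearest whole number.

N ≈ 2151

Σ MᵢCᵢ = 0·312 + 312·337 + 602·242 + 776·248 + 934·289 + 1097·144 = 0 + 105144 + 145684 + 192448 + 269926 + 157968 = 871170
Σ Rᵢ = 0 + 47 + 68 + 90 + 126 + 74 = 405
N̂ = 871170 / 405 ≈ 2151.0 → 2151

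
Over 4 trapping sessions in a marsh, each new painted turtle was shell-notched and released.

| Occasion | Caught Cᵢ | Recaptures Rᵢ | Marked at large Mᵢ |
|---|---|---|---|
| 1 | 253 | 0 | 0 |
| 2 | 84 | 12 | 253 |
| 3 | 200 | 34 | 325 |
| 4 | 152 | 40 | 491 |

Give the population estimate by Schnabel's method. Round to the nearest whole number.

N ≈ 1871

Σ MᵢCᵢ = 0·253 + 253·84 + 325·200 + 491·152 = 0 + 21252 + 65000 + 74632 = 160884
Σ Rᵢ = 0 + 12 + 34 + 40 = 86
N̂ = 160884 / 86 ≈ 1870.7 → 1871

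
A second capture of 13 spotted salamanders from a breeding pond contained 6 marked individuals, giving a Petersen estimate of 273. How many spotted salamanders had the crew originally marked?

From N = M·C/R: M = N·R / C = 273·6 / 13 = 1638 / 13 = 126.

M = 126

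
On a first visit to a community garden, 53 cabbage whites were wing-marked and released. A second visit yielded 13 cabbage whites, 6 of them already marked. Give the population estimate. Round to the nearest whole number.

N = (53 × 13) / 6 = 689 / 6 ≈ 114.8 → 115

N ≈ 115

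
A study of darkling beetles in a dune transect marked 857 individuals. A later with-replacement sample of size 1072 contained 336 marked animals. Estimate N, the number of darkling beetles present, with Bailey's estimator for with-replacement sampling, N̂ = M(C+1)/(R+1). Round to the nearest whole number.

N̂ = 857·(1072+1)/(336+1) = 857·1073/337 = 919561/337 ≈ 2728.7 → 2729

N ≈ 2729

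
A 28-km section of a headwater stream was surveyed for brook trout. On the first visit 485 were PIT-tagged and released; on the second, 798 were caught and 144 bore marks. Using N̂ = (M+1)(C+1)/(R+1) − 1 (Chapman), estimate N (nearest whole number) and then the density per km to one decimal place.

density ≈ 95.6 brook trout per km

N̂ = 486·799/145 − 1 = 388314/145 − 1 ≈ 2677.0 → 2677
Density = N̂ / area = 2677 / 28 ≈ 95.61 → 95.6 per km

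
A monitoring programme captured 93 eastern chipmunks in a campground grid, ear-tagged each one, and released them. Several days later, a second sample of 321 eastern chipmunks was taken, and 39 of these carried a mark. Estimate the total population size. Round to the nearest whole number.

If marked individuals mix randomly, R/C ≈ M/N, giving N ≈ M·C/R.
N = (93 × 321) / 39 = 29853 / 39 ≈ 765.46 → 765

N ≈ 765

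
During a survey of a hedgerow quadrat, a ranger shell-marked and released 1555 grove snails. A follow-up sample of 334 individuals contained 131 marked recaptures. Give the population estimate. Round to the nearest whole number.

N ≈ 3965

The marked fraction in the recapture sample should equal the marked fraction in the population: 131/334 = 1555/N.
N = (1555 × 334) / 131 = 519370 / 131 ≈ 3964.7 → 3965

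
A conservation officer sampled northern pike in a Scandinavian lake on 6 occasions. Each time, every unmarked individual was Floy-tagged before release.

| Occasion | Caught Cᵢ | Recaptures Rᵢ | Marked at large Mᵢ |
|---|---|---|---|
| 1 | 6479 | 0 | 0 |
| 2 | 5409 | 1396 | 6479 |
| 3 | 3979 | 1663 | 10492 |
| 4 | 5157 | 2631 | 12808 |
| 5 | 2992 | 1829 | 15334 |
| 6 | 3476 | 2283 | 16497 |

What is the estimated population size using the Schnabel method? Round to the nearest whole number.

N ≈ 25,104

Σ MᵢCᵢ = 0·6479 + 6479·5409 + 10492·3979 + 12808·5157 + 15334·2992 + 16497·3476 = 0 + 35044911 + 41747668 + 66050856 + 45879328 + 57343572 = 246066335
Σ Rᵢ = 0 + 1396 + 1663 + 2631 + 1829 + 2283 = 9802
N̂ = 246066335 / 9802 ≈ 25103.7 → 25104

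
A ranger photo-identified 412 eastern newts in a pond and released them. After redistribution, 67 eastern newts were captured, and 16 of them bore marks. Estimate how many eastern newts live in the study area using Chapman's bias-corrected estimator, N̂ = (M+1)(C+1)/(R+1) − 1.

N = 1651

N̂ = (412+1)(67+1)/(16+1) − 1 = 413·68/17 − 1
= 28084/17 − 1 = 1652 − 1 = 1651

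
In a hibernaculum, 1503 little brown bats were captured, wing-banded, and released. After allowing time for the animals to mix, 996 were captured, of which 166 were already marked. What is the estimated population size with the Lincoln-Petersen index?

N = (1503 × 996) / 166 = 1496988 / 166 = 9018

N = 9018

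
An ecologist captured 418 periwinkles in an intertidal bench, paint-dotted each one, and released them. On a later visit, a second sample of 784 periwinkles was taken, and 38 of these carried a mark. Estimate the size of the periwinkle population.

If marked individuals mix randomly, R/C ≈ M/N, giving N ≈ M·C/R.
N = (418 × 784) / 38 = 327712 / 38 = 8624

N = 8624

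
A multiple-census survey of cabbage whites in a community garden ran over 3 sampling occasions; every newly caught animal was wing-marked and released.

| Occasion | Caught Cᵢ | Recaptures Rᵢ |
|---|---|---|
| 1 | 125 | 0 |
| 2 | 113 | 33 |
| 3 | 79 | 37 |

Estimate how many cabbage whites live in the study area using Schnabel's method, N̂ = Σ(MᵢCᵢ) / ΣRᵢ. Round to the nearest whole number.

Marked at large before each occasion: Mᵢ = Σⱼ<ᵢ (Cⱼ − Rⱼ) → M1=0, M2=125, M3=205
Σ MᵢCᵢ = 0·125 + 125·113 + 205·79 = 0 + 14125 + 16195 = 30320
Σ Rᵢ = 0 + 33 + 37 = 70
N̂ = 30320 / 70 ≈ 433.1 → 433

N ≈ 433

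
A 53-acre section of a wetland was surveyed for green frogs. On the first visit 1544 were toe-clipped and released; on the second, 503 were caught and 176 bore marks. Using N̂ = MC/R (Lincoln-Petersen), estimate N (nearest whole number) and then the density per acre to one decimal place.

N̂ = 1544·503/176 = 776632/176 ≈ 4412.7 → 4413
Density = N̂ / area = 4413 / 53 ≈ 83.26 → 83.3 per acre

density ≈ 83.3 green frogs per acre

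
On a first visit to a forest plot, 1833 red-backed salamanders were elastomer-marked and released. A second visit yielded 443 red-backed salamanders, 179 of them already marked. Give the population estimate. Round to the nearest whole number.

N = (1833 × 443) / 179 = 812019 / 179 ≈ 4536.4 → 4536

N ≈ 4536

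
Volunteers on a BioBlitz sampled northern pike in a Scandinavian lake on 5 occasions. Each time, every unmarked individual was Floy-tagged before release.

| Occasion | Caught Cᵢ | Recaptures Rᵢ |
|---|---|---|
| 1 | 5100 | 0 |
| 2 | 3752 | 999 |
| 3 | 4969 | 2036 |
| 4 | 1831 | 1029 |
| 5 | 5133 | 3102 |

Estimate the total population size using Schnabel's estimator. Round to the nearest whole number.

Marked at large before each occasion: Mᵢ = Σⱼ<ᵢ (Cⱼ − Rⱼ) → M1=0, M2=5100, M3=7853, M4=10786, M5=11588
Σ MᵢCᵢ = 0·5100 + 5100·3752 + 7853·4969 + 10786·1831 + 11588·5133 = 0 + 19135200 + 39021557 + 19749166 + 59481204 = 137387127
Σ Rᵢ = 0 + 999 + 2036 + 1029 + 3102 = 7166
N̂ = 137387127 / 7166 ≈ 19172.1 → 19172

N ≈ 19,172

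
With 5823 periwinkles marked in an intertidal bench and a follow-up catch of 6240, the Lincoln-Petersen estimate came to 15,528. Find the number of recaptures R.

From N = M·C/R: R = M·C / N = 5823·6240 / 15528 = 36335520 / 15528 = 2340.

R = 2340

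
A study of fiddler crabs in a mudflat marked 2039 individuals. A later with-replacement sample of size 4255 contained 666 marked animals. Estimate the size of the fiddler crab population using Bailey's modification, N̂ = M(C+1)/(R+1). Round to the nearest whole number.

N ≈ 13,010

N̂ = 2039·(4255+1)/(666+1) = 2039·4256/667 = 8677984/667 ≈ 13010.47 → 13010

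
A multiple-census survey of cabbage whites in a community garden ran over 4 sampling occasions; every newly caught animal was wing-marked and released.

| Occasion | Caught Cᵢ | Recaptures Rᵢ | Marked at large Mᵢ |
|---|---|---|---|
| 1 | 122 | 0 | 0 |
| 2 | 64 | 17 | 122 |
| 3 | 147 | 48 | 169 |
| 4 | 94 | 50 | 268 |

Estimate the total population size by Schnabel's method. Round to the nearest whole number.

N ≈ 503

Σ MᵢCᵢ = 0·122 + 122·64 + 169·147 + 268·94 = 0 + 7808 + 24843 + 25192 = 57843
Σ Rᵢ = 0 + 17 + 48 + 50 = 115
N̂ = 57843 / 115 ≈ 503.0 → 503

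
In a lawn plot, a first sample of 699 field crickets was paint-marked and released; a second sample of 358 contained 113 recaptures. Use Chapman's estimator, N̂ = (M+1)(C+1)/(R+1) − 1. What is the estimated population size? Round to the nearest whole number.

N ≈ 2203

N̂ = (699+1)(358+1)/(113+1) − 1 = 700·359/114 − 1
= 251300/114 − 1 ≈ 2204.4 − 1 ≈ 2203.4 → 2203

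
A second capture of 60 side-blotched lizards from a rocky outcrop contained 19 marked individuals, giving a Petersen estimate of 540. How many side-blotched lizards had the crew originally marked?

From N = M·C/R: M = N·R / C = 540·19 / 60 = 10260 / 60 = 171.

M = 171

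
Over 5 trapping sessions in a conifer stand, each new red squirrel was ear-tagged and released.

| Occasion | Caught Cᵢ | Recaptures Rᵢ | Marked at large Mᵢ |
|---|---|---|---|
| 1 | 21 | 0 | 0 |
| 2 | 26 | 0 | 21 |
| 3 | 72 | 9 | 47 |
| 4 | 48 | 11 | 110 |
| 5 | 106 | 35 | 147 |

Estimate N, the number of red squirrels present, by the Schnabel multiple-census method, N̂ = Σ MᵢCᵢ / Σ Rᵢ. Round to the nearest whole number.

N ≈ 451

Σ MᵢCᵢ = 0·21 + 21·26 + 47·72 + 110·48 + 147·106 = 0 + 546 + 3384 + 5280 + 15582 = 24792
Σ Rᵢ = 0 + 0 + 9 + 11 + 35 = 55
N̂ = 24792 / 55 ≈ 450.8 → 451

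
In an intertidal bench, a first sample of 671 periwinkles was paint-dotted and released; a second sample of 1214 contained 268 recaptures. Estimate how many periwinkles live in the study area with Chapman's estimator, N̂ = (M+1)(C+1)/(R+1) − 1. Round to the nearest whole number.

N̂ = (671+1)(1214+1)/(268+1) − 1 = 672·1215/269 − 1
= 816480/269 − 1 ≈ 3035.2 − 1 ≈ 3034.2 → 3034

N ≈ 3034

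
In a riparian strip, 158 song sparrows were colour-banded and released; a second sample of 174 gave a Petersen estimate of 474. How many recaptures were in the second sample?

R = 58

From N = M·C/R: R = M·C / N = 158·174 / 474 = 27492 / 474 = 58.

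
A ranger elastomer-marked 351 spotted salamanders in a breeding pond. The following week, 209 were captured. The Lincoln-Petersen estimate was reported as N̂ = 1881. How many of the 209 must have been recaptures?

R = 39

From N = M·C/R: R = M·C / N = 351·209 / 1881 = 73359 / 1881 = 39.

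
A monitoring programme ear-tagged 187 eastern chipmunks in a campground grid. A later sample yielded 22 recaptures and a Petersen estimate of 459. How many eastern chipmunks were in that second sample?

From N = M·C/R: C = N·R / M = 459·22 / 187 = 10098 / 187 = 54.

C = 54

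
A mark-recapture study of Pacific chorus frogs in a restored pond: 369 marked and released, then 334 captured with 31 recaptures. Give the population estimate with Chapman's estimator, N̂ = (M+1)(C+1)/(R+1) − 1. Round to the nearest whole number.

N̂ = (369+1)(334+1)/(31+1) − 1 = 370·335/32 − 1
= 123950/32 − 1 ≈ 3873.4 − 1 ≈ 3872.4 → 3872

N ≈ 3872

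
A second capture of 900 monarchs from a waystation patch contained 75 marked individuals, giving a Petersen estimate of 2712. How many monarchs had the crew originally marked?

M = 226

From N = M·C/R: M = N·R / C = 2712·75 / 900 = 203400 / 900 = 226.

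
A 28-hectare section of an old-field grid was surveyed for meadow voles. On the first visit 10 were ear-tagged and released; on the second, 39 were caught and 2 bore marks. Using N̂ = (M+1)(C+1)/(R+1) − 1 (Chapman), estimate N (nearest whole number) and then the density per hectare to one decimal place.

N̂ = 11·40/3 − 1 = 440/3 − 1 ≈ 145.7 → 146
Density = N̂ / area = 146 / 28 ≈ 5.21 → 5.2 per hectare

density ≈ 5.2 meadow voles per hectare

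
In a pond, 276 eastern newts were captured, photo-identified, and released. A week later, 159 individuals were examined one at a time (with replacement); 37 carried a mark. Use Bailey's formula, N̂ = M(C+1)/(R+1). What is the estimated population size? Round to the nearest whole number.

N ≈ 1162

N̂ = 276·(159+1)/(37+1) = 276·160/38 = 44160/38 ≈ 1162.1 → 1162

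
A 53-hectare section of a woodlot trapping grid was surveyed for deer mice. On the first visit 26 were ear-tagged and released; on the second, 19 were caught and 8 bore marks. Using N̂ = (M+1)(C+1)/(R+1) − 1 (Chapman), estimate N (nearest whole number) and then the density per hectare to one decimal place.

density ≈ 1.1 deer mice per hectare

N̂ = 27·20/9 − 1 = 540/9 − 1 = 59
Density = N̂ / area = 59 / 53 ≈ 1.11 → 1.1 per hectare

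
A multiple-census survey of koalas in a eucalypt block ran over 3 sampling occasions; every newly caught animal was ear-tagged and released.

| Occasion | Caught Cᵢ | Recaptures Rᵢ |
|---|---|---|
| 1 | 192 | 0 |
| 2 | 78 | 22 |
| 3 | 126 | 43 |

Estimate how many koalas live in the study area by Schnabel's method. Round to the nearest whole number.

Marked at large before each occasion: Mᵢ = Σⱼ<ᵢ (Cⱼ − Rⱼ) → M1=0, M2=192, M3=248
Σ MᵢCᵢ = 0·192 + 192·78 + 248·126 = 0 + 14976 + 31248 = 46224
Σ Rᵢ = 0 + 22 + 43 = 65
N̂ = 46224 / 65 ≈ 711.1 → 711

N ≈ 711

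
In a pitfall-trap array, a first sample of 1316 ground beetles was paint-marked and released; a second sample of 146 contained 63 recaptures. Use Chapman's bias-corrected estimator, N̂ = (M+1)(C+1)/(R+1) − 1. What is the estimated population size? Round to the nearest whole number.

N ≈ 3024

N̂ = (1316+1)(146+1)/(63+1) − 1 = 1317·147/64 − 1
= 193599/64 − 1 ≈ 3025.0 − 1 ≈ 3024.0 → 3024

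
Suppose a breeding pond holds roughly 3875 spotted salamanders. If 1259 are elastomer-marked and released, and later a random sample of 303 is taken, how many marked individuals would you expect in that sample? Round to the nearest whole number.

Expected recaptures E[R] = M·C / N.
E[R] = 1259 × 303 / 3875 = 381477 / 3875 ≈ 98.4 → 98

expected recaptures ≈ 98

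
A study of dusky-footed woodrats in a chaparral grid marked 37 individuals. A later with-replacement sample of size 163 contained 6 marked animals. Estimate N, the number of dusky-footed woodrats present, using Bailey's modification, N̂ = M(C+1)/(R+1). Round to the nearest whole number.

N ≈ 867

N̂ = 37·(163+1)/(6+1) = 37·164/7 = 6068/7 ≈ 866.9 → 867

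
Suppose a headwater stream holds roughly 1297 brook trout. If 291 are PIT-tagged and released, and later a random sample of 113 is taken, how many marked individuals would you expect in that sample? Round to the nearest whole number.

expected recaptures ≈ 25

The marked fraction of the population is 291/1297, so in a sample of 113 expect C·(M/N) marked.
E[R] = 291 × 113 / 1297 = 32883 / 1297 ≈ 25.4 → 25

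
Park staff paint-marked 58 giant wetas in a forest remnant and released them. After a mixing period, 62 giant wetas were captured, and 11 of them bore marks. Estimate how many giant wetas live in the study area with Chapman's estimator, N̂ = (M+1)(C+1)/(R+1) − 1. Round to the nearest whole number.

N̂ = (58+1)(62+1)/(11+1) − 1 = 59·63/12 − 1
= 3717/12 − 1 ≈ 309.8 − 1 ≈ 308.8 → 309

N ≈ 309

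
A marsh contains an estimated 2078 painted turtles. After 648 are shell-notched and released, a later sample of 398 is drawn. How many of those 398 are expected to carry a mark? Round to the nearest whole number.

The marked fraction of the population is 648/2078, so in a sample of 398 expect C·(M/N) marked.
E[R] = 648 × 398 / 2078 = 257904 / 2078 ≈ 124.1 → 124

expected recaptures ≈ 124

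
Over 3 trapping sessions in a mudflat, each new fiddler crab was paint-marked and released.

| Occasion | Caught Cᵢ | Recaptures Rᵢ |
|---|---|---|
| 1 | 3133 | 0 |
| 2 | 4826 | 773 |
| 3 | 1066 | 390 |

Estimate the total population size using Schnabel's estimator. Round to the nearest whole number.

N ≈ 19,587

Marked at large before each occasion: Mᵢ = Σⱼ<ᵢ (Cⱼ − Rⱼ) → M1=0, M2=3133, M3=7186
Σ MᵢCᵢ = 0·3133 + 3133·4826 + 7186·1066 = 0 + 15119858 + 7660276 = 22780134
Σ Rᵢ = 0 + 773 + 390 = 1163
N̂ = 22780134 / 1163 ≈ 19587.4 → 19587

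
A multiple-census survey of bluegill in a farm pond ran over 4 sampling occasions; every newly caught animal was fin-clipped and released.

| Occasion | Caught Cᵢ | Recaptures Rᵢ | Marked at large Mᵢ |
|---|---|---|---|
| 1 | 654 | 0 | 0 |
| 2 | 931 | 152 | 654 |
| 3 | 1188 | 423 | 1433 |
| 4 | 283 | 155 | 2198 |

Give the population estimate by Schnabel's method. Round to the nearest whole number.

Σ MᵢCᵢ = 0·654 + 654·931 + 1433·1188 + 2198·283 = 0 + 608874 + 1702404 + 622034 = 2933312
Σ Rᵢ = 0 + 152 + 423 + 155 = 730
N̂ = 2933312 / 730 ≈ 4018.2 → 4018

N ≈ 4018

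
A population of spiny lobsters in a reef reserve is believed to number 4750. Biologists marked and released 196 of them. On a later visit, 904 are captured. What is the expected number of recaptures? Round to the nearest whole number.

The marked fraction of the population is 196/4750, so in a sample of 904 expect C·(M/N) marked.
E[R] = 196 × 904 / 4750 = 177184 / 4750 ≈ 37.3 → 37

expected recaptures ≈ 37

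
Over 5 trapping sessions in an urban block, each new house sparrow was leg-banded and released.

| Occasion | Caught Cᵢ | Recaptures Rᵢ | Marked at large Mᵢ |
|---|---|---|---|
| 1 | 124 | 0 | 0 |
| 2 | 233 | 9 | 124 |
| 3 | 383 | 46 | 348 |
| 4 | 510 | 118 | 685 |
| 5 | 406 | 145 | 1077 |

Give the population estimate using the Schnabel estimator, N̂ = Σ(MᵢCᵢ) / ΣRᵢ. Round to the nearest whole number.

Σ MᵢCᵢ = 0·124 + 124·233 + 348·383 + 685·510 + 1077·406 = 0 + 28892 + 133284 + 349350 + 437262 = 948788
Σ Rᵢ = 0 + 9 + 46 + 118 + 145 = 318
N̂ = 948788 / 318 ≈ 2983.6 → 2984

N ≈ 2984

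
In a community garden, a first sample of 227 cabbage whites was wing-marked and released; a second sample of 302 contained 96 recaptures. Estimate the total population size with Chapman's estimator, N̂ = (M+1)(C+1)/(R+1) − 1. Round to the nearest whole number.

N̂ = (227+1)(302+1)/(96+1) − 1 = 228·303/97 − 1
= 69084/97 − 1 ≈ 712.2 − 1 ≈ 711.2 → 711

N ≈ 711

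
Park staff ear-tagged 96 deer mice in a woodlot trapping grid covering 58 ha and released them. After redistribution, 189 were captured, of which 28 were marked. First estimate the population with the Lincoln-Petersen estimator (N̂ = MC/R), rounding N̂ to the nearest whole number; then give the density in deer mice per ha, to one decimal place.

density ≈ 11.2 deer mice per ha

N̂ = 96·189/28 = 18144/28 = 648
Density = N̂ / area = 648 / 58 ≈ 11.17 → 11.2 per ha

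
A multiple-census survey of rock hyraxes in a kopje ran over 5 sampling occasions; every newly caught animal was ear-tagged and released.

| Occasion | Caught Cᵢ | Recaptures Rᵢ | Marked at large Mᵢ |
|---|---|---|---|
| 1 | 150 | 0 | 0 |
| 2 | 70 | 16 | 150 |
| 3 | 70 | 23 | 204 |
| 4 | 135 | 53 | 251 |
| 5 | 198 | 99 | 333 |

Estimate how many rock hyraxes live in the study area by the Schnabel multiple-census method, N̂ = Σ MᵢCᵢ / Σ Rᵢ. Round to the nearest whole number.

Σ MᵢCᵢ = 0·150 + 150·70 + 204·70 + 251·135 + 333·198 = 0 + 10500 + 14280 + 33885 + 65934 = 124599
Σ Rᵢ = 0 + 16 + 23 + 53 + 99 = 191
N̂ = 124599 / 191 ≈ 652.4 → 652

N ≈ 652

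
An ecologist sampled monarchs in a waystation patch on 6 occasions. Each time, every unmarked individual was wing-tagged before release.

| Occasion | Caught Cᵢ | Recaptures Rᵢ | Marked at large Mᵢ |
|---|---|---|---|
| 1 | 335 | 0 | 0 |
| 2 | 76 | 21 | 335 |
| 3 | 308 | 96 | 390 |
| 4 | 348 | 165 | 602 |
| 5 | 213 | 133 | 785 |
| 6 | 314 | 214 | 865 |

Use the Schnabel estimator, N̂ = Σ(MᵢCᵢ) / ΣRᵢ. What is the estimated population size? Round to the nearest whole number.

Σ MᵢCᵢ = 0·335 + 335·76 + 390·308 + 602·348 + 785·213 + 865·314 = 0 + 25460 + 120120 + 209496 + 167205 + 271610 = 793891
Σ Rᵢ = 0 + 21 + 96 + 165 + 133 + 214 = 629
N̂ = 793891 / 629 ≈ 1262.1 → 1262

N ≈ 1262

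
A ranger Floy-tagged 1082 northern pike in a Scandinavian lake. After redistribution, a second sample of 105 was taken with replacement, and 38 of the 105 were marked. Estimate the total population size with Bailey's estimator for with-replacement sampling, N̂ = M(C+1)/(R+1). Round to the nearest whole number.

N ≈ 2941

N̂ = 1082·(105+1)/(38+1) = 1082·106/39 = 114692/39 ≈ 2940.8 → 2941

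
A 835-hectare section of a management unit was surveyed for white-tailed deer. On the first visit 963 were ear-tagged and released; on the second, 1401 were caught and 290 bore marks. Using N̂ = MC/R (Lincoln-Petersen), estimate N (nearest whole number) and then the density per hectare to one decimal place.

density ≈ 5.6 white-tailed deer per hectare

N̂ = 963·1401/290 = 1349163/290 ≈ 4652.3 → 4652
Density = N̂ / area = 4652 / 835 ≈ 5.57 → 5.6 per hectare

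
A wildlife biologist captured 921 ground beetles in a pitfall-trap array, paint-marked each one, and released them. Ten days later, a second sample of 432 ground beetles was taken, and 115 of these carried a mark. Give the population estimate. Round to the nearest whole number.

N ≈ 3460

Lincoln-Petersen assumes M/N = R/C, so N = M·C / R.
N = (921 × 432) / 115 = 397872 / 115 ≈ 3459.8 → 3460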